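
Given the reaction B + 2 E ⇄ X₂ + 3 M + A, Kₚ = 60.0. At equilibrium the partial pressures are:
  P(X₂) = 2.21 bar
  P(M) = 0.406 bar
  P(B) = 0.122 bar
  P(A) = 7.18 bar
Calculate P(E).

P(E) = 0.381 bar

At equilibrium, Kₚ = P(X₂)·P(M)³·P(A) / (P(B)·P(E)²) = 60.0.
(2.21)·(0.406)³·(7.18) / ((0.122)·(P(E))²) = 60.0
P(E)² = 0.145 ⇒ P(E) = 0.381 bar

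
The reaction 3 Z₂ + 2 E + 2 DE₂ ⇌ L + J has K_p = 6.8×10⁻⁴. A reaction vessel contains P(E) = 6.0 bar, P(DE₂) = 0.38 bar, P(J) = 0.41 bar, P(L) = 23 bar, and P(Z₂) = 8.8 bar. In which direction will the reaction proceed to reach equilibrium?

to the left

Q_p = P(L)·P(J) / (P(Z₂)³·P(E)²·P(DE₂)²) = (23)·(0.41) / ((8.8)³·(6.0)²·(0.38)²) = 0.0027
Q_p = 0.0027 > K_p = 6.8×10⁻⁴, so the reverse reaction proceeds.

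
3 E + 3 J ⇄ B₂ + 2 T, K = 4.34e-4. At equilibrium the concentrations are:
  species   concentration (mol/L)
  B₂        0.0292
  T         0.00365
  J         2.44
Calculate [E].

[E] = 0.0395 mol/L

At equilibrium, K = [B₂]·[T]² / ([E]³·[J]³) = 4.34e-4.
(0.0292)·(0.00365)² / (([E])³·(2.44)³) = 4.34e-4
[E]³ = 6.17e-5 ⇒ [E] = 0.0395 mol/L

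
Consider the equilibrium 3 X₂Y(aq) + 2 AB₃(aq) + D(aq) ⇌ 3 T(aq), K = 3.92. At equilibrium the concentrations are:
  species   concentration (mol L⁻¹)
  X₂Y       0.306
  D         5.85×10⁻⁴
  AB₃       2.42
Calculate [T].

[T] = 0.0727 mol L⁻¹

At equilibrium, K = [T]³ / ([X₂Y]³·[AB₃]²·[D]) = 3.92.
([T])³ / ((0.306)³·(2.42)²·(5.85×10⁻⁴)) = 3.92
[T]³ = 3.85×10⁻⁴ ⇒ [T] = 0.0727 mol L⁻¹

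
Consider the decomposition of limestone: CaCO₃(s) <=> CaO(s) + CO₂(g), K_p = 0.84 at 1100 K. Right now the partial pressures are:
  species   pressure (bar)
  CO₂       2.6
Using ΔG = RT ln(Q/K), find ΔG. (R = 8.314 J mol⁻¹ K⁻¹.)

ΔG = 10.3 kJ/mol

(CaCO₃, CaO are pure solids — omitted from Q_p.)
Q_p = P(CO₂) = 2.60
ΔG = RT ln(Q_p/K_p) = (8.314 J mol⁻¹ K⁻¹)(1100 K) × ln(2.60/0.84)
   = (9.145 kJ/mol)(1.130) = 10.3 kJ/mol
ΔG > 0, so the forward reaction is non-spontaneous (proceeds in reverse).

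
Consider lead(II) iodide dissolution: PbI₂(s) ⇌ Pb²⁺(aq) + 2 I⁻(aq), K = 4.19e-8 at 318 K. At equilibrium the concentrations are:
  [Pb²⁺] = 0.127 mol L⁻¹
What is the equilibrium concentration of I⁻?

[I⁻] = 5.74e-4 mol L⁻¹

(PbI₂ is a pure solid — omitted from K.)
At equilibrium, K = [Pb²⁺]·[I⁻]² = 4.19e-8.
(0.127)·([I⁻])² = 4.19e-8
[I⁻]² = 3.30e-7 ⇒ [I⁻] = 5.74e-4 mol L⁻¹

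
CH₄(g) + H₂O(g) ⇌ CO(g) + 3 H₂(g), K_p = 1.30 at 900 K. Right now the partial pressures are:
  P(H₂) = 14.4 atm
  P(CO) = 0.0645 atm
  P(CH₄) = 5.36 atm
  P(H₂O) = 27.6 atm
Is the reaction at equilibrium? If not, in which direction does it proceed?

no net change (already at equilibrium)

Q_p = P(CO)·P(H₂)³ / (P(CH₄)·P(H₂O)) = (0.0645)·(14.4)³ / ((5.36)·(27.6)) = 1.30
Q_p = 1.30 = K_p, so the system is already at equilibrium.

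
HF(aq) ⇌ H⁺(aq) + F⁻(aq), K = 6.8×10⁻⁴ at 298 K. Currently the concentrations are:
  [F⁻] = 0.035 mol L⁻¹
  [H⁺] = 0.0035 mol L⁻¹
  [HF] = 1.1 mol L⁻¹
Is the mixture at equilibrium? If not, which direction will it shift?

no; Q < K, reaction proceeds forward

Q = [H⁺]·[F⁻] / [HF] = (0.0035)·(0.035) / (1.1) = 1.1×10⁻⁴
Q = 1.1×10⁻⁴ < K = 6.8×10⁻⁴: net forward reaction.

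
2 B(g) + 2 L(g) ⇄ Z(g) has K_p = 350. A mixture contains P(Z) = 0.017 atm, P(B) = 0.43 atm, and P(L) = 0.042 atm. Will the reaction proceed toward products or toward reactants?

Q_p = P(Z) / (P(B)²·P(L)²) = (0.017) / ((0.43)²·(0.042)²) = 52
Q_p = 52 < K_p = 350, so the forward reaction proceeds.

forward (toward products)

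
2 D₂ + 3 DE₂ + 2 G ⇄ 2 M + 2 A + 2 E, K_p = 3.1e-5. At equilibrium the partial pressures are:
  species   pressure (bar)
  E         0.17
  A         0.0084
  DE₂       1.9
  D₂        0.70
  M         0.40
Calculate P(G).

P(G) = 0.056 bar

At equilibrium, K_p = P(M)²·P(A)²·P(E)² / (P(D₂)²·P(DE₂)³·P(G)²) = 3.1e-5.
(0.40)²·(0.0084)²·(0.17)² / ((0.70)²·(1.9)³·(P(G))²) = 3.1e-5
P(G)² = 0.00313 ⇒ P(G) = 0.056 bar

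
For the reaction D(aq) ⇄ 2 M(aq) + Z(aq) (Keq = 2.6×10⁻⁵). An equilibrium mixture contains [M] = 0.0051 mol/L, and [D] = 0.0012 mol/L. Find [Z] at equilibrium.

At equilibrium, Keq = [M]²·[Z] / [D] = 2.6×10⁻⁵.
(0.0051)²·([Z]) / (0.0012) = 2.6×10⁻⁵
[Z] = 0.00120 = 0.0012 mol/L

[Z] = 0.0012 mol/L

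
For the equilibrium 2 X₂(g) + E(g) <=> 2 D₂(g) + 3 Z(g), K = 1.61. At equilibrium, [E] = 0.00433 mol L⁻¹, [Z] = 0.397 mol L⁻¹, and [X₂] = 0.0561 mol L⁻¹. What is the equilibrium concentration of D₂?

At equilibrium, K = [D₂]²·[Z]³ / ([X₂]²·[E]) = 1.61.
([D₂])²·(0.397)³ / ((0.0561)²·(0.00433)) = 1.61
[D₂]² = 3.51×10⁻⁴ ⇒ [D₂] = 0.0187 mol L⁻¹

[D₂] = 0.0187 mol L⁻¹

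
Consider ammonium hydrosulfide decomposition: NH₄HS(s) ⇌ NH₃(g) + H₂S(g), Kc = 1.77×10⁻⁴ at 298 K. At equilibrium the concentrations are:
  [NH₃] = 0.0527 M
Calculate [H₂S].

[H₂S] = 0.00336 M

(NH₄HS is a pure solid — omitted from Kc.)
At equilibrium, Kc = [NH₃]·[H₂S] = 1.77×10⁻⁴.
(0.0527)·([H₂S]) = 1.77×10⁻⁴
[H₂S] = 0.00336 M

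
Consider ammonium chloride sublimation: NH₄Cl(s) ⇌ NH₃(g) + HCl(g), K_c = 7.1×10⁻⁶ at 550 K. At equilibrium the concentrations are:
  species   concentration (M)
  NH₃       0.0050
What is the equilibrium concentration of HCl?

[HCl] = 0.0014 M

(NH₄Cl is a pure solid — omitted from K_c.)
At equilibrium, K_c = [NH₃]·[HCl] = 7.1×10⁻⁶.
(0.0050)·([HCl]) = 7.1×10⁻⁶
[HCl] = 0.00142 = 0.0014 M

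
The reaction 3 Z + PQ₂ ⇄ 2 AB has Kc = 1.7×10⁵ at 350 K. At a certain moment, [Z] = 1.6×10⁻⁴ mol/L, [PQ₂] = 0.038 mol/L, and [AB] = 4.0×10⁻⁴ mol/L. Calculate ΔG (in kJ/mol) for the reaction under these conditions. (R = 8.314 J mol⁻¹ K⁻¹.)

Qc = [AB]² / ([Z]³·[PQ₂]) = (4.0×10⁻⁴)² / ((1.6×10⁻⁴)³·(0.038)) = 1.03×10⁶
ΔG = RT ln(Qc/Kc) = (8.314 J mol⁻¹ K⁻¹)(350 K) × ln(1.03×10⁶/1.7×10⁵)
   = (2.910 kJ/mol)(1.802) = 5.24 kJ/mol
ΔG > 0, so the forward reaction is non-spontaneous (proceeds in reverse).

ΔG = 5.24 kJ/mol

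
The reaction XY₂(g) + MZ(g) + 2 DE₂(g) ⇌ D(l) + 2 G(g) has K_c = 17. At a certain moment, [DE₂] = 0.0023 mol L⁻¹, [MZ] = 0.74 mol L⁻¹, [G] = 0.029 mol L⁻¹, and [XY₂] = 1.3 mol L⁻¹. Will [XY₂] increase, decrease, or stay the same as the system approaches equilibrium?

increase

(D is a pure liquid — omitted from Q_c.)
Q_c = [G]² / ([XY₂]·[MZ]·[DE₂]²) = (0.029)² / ((1.3)·(0.74)·(0.0023)²) = 170
Q_c = 170 > K_c = 17: net reverse reaction.
XY₂ is a reactant, so it increases.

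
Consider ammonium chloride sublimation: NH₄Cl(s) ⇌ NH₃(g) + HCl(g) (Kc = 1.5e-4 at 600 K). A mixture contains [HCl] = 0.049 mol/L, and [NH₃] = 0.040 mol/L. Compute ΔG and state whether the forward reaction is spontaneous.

(NH₄Cl is a pure solid — omitted from Qc.)
Qc = [NH₃]·[HCl] = (0.040)·(0.049) = 0.00196
ΔG = RT ln(Qc/Kc) = (8.314 J mol⁻¹ K⁻¹)(600 K) × ln(0.00196/1.5e-4)
   = (4.988 kJ/mol)(2.570) = 12.8 kJ/mol
ΔG > 0, so the forward reaction is non-spontaneous (proceeds in reverse).

ΔG = 12.8 kJ/mol; the forward reaction is non-spontaneous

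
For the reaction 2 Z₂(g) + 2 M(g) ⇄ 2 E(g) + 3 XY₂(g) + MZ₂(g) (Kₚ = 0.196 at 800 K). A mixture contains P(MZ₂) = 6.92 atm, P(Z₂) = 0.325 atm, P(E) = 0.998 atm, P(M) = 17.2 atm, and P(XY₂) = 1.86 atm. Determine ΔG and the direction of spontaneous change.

Qₚ = P(E)²·P(XY₂)³·P(MZ₂) / (P(Z₂)²·P(M)²) = (0.998)²·(1.86)³·(6.92) / ((0.325)²·(17.2)²) = 1.42
ΔG = RT ln(Qₚ/Kₚ) = (8.314 J mol⁻¹ K⁻¹)(800 K) × ln(1.42/0.196)
   = (6.651 kJ/mol)(1.980) = 13.2 kJ/mol
ΔG > 0, so the forward reaction is non-spontaneous (proceeds in reverse).

ΔG = 13.2 kJ/mol; the forward reaction is non-spontaneous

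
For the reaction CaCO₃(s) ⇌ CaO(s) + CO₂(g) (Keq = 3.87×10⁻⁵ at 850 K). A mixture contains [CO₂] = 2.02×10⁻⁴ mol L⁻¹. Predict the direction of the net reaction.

(CaCO₃, CaO are pure solids — omitted from Q.)
Q = [CO₂] = 2.02×10⁻⁴
Q = 2.02×10⁻⁴ > Keq = 3.87×10⁻⁵, so the reverse reaction proceeds.

reverse (toward reactants)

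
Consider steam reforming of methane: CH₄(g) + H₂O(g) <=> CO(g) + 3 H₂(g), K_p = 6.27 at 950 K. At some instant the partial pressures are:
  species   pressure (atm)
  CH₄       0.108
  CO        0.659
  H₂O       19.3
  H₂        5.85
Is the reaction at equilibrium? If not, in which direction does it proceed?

to the left

Q_p = P(CO)·P(H₂)³ / (P(CH₄)·P(H₂O)) = (0.659)·(5.85)³ / ((0.108)·(19.3)) = 63.3
Q_p = 63.3 > K_p = 6.27, so the reverse reaction proceeds.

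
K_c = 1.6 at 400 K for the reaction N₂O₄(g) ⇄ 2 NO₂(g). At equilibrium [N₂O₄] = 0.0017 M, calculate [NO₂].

At equilibrium, K_c = [NO₂]² / [N₂O₄] = 1.6.
([NO₂])² / (0.0017) = 1.6
[NO₂]² = 0.00272 ⇒ [NO₂] = 0.052 M

[NO₂] = 0.052 M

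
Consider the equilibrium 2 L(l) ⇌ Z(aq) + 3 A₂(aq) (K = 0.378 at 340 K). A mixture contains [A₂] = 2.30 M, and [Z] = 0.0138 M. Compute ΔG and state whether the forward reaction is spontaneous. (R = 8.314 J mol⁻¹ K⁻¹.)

(L is a pure liquid — omitted from Q.)
Q = [Z]·[A₂]³ = (0.0138)·(2.30)³ = 0.168
ΔG = RT ln(Q/K) = (8.314 J mol⁻¹ K⁻¹)(340 K) × ln(0.168/0.378)
   = (2.827 kJ/mol)(-0.8109) = -2.29 kJ/mol
ΔG < 0, so the forward reaction is spontaneous (proceeds forward).

ΔG = -2.29 kJ/mol; the forward reaction is spontaneous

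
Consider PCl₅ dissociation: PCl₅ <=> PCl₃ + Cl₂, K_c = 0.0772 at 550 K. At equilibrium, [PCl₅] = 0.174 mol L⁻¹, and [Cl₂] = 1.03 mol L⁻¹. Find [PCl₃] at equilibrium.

[PCl₃] = 0.0130 mol L⁻¹

At equilibrium, K_c = [PCl₃]·[Cl₂] / [PCl₅] = 0.0772.
([PCl₃])·(1.03) / (0.174) = 0.0772
[PCl₃] = 0.0130 mol L⁻¹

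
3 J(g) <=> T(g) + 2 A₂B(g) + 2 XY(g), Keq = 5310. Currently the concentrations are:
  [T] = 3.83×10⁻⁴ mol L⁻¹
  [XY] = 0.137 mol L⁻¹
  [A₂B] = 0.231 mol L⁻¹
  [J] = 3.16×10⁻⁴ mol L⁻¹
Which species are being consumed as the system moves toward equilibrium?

T, A₂B, XY (products)

Q = [T]·[A₂B]²·[XY]² / [J]³ = (3.83×10⁻⁴)·(0.231)²·(0.137)² / (3.16×10⁻⁴)³ = 12200
Q = 12200 > Keq = 5310: net reverse reaction.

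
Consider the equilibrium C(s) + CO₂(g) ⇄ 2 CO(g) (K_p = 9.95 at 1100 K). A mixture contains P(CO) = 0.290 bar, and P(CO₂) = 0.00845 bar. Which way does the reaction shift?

(C is a pure solid — omitted from Q_p.)
Q_p = P(CO)² / P(CO₂) = (0.290)² / (0.00845) = 9.95
Q_p = 9.95 = K_p, so the system is already at equilibrium.

neither direction; the system is at equilibrium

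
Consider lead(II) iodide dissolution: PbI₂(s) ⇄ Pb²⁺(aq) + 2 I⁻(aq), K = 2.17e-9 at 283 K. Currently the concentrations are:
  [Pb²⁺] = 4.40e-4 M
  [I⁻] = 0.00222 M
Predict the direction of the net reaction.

at equilibrium

(PbI₂ is a pure solid — omitted from Q.)
Q = [Pb²⁺]·[I⁻]² = (4.40e-4)·(0.00222)² = 2.17e-9
Q = 2.17e-9 = K, so the system is already at equilibrium.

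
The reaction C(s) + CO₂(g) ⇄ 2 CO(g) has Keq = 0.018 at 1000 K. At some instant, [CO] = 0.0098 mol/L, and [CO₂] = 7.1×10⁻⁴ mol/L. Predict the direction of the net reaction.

(C is a pure solid — omitted from Q.)
Q = [CO]² / [CO₂] = (0.0098)² / (7.1×10⁻⁴) = 0.14
Q = 0.14 > Keq = 0.018, so the reverse reaction proceeds.

to the left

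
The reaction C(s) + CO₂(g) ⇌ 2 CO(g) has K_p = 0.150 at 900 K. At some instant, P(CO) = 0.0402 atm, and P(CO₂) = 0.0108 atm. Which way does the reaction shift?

(C is a pure solid — omitted from Q_p.)
Q_p = P(CO)² / P(CO₂) = (0.0402)² / (0.0108) = 0.150
Q_p = 0.150 = K_p, so the system is already at equilibrium.

no net change (already at equilibrium)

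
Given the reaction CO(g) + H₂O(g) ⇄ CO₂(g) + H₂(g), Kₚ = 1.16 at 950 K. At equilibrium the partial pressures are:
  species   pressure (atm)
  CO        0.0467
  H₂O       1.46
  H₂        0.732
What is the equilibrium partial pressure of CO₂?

At equilibrium, Kₚ = P(CO₂)·P(H₂) / (P(CO)·P(H₂O)) = 1.16.
(P(CO₂))·(0.732) / ((0.0467)·(1.46)) = 1.16
P(CO₂) = 0.108 atm

P(CO₂) = 0.108 atm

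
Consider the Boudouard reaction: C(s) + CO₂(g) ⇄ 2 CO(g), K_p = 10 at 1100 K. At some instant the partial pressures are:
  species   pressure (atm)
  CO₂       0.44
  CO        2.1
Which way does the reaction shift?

(C is a pure solid — omitted from Q_p.)
Q_p = P(CO)² / P(CO₂) = (2.1)² / (0.44) = 10
Q_p = 10 = K_p, so the system is already at equilibrium.

at equilibrium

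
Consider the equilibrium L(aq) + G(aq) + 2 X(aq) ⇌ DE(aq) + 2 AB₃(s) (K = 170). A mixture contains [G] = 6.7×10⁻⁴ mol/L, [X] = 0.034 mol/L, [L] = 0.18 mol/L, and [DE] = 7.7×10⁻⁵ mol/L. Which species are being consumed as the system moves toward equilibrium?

DE, AB₃ (products)

(AB₃ is a pure solid — omitted from Q.)
Q = [DE] / ([L]·[G]·[X]²) = (7.7×10⁻⁵) / ((0.18)·(6.7×10⁻⁴)·(0.034)²) = 550
Q = 550 > K = 170: net reverse reaction.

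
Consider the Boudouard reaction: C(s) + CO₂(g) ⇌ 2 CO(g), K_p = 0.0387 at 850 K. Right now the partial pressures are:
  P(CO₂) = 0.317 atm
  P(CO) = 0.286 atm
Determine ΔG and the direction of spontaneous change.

ΔG = 13.4 kJ/mol; the forward reaction is non-spontaneous

(C is a pure solid — omitted from Q_p.)
Q_p = P(CO)² / P(CO₂) = (0.286)² / (0.317) = 0.258
ΔG = RT ln(Q_p/K_p) = (8.314 J mol⁻¹ K⁻¹)(850 K) × ln(0.258/0.0387)
   = (7.067 kJ/mol)(1.897) = 13.4 kJ/mol
ΔG > 0, so the forward reaction is non-spontaneous (proceeds in reverse).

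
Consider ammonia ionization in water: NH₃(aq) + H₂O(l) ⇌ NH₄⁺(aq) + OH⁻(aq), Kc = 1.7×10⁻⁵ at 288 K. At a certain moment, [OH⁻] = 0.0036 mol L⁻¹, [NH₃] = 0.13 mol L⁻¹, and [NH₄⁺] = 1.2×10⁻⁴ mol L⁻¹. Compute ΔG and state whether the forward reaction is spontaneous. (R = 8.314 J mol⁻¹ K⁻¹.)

(H₂O is a pure liquid — omitted from Qc.)
Qc = [NH₄⁺]·[OH⁻] / [NH₃] = (1.2×10⁻⁴)·(0.0036) / (0.13) = 3.32×10⁻⁶
ΔG = RT ln(Qc/Kc) = (8.314 J mol⁻¹ K⁻¹)(288 K) × ln(3.32×10⁻⁶/1.7×10⁻⁵)
   = (2.394 kJ/mol)(-1.633) = -3.91 kJ/mol
ΔG < 0, so the forward reaction is spontaneous (proceeds forward).

ΔG = -3.91 kJ/mol; the forward reaction is spontaneous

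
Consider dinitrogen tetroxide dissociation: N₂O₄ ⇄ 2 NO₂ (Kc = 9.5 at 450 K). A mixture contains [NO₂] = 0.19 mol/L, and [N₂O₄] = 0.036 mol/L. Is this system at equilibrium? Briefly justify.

no; Q < K, reaction proceeds forward

Qc = [NO₂]² / [N₂O₄] = (0.19)² / (0.036) = 1.0
Qc = 1.0 < Kc = 9.5: net forward reaction.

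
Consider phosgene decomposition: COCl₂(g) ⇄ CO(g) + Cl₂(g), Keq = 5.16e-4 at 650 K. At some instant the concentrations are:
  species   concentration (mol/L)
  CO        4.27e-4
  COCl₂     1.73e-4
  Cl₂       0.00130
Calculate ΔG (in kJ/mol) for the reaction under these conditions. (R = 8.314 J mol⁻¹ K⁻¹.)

ΔG = 9.88 kJ/mol

Q = [CO]·[Cl₂] / [COCl₂] = (4.27e-4)·(0.00130) / (1.73e-4) = 0.00321
ΔG = RT ln(Q/Keq) = (8.314 J mol⁻¹ K⁻¹)(650 K) × ln(0.00321/5.16e-4)
   = (5.404 kJ/mol)(1.828) = 9.88 kJ/mol
ΔG > 0, so the forward reaction is non-spontaneous (proceeds in reverse).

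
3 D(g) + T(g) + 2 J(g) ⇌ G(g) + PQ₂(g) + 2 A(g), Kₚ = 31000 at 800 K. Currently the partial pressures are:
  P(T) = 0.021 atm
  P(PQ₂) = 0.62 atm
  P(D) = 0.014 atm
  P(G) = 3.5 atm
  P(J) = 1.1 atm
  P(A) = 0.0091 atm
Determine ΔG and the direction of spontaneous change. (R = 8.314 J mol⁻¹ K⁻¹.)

ΔG = -16.5 kJ/mol; the forward reaction is spontaneous

Qₚ = P(G)·P(PQ₂)·P(A)² / (P(D)³·P(T)·P(J)²) = (3.5)·(0.62)·(0.0091)² / ((0.014)³·(0.021)·(1.1)²) = 2580
ΔG = RT ln(Qₚ/Kₚ) = (8.314 J mol⁻¹ K⁻¹)(800 K) × ln(2580/31000)
   = (6.651 kJ/mol)(-2.486) = -16.5 kJ/mol
ΔG < 0, so the forward reaction is spontaneous (proceeds forward).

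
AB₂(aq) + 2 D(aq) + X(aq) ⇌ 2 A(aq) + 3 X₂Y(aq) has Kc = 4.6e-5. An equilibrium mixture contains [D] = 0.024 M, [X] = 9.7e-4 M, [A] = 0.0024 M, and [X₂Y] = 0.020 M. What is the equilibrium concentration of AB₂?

[AB₂] = 1.8 M

At equilibrium, Kc = [A]²·[X₂Y]³ / ([AB₂]·[D]²·[X]) = 4.6e-5.
(0.0024)²·(0.020)³ / (([AB₂])·(0.024)²·(9.7e-4)) = 4.6e-5
[AB₂] = 1.79 = 1.8 M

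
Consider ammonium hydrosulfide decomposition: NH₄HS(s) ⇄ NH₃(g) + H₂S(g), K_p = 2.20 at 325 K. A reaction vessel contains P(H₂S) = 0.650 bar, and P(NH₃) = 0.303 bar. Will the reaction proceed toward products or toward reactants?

(NH₄HS is a pure solid — omitted from Q_p.)
Q_p = P(NH₃)·P(H₂S) = (0.303)·(0.650) = 0.197
Q_p = 0.197 < K_p = 2.20, so the forward reaction proceeds.

toward products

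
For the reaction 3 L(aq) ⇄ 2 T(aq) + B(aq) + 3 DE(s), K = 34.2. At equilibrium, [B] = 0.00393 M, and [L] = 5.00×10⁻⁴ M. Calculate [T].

(DE is a pure solid — omitted from K.)
At equilibrium, K = [T]²·[B] / [L]³ = 34.2.
([T])²·(0.00393) / (5.00×10⁻⁴)³ = 34.2
[T]² = 1.09×10⁻⁶ ⇒ [T] = 0.00104 M

[T] = 0.00104 M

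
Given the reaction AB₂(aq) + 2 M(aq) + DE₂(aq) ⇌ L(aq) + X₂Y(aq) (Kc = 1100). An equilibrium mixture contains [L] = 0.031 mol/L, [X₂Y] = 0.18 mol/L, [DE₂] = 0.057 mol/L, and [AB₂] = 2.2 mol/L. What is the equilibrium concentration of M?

At equilibrium, Kc = [L]·[X₂Y] / ([AB₂]·[M]²·[DE₂]) = 1100.
(0.031)·(0.18) / ((2.2)·([M])²·(0.057)) = 1100
[M]² = 4.05×10⁻⁵ ⇒ [M] = 0.0064 mol/L

[M] = 0.0064 mol/L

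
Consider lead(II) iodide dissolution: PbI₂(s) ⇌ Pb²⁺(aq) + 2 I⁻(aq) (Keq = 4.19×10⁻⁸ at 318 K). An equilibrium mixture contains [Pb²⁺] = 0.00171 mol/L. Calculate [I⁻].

[I⁻] = 0.00495 mol/L

(PbI₂ is a pure solid — omitted from Keq.)
At equilibrium, Keq = [Pb²⁺]·[I⁻]² = 4.19×10⁻⁸.
(0.00171)·([I⁻])² = 4.19×10⁻⁸
[I⁻]² = 2.45×10⁻⁵ ⇒ [I⁻] = 0.00495 mol/L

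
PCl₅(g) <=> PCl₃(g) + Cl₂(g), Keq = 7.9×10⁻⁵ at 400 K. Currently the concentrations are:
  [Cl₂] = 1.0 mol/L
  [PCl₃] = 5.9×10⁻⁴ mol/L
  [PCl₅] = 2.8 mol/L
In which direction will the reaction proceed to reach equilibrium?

Q = [PCl₃]·[Cl₂] / [PCl₅] = (5.9×10⁻⁴)·(1.0) / (2.8) = 2.1×10⁻⁴
Q = 2.1×10⁻⁴ > Keq = 7.9×10⁻⁵, so the reverse reaction proceeds.

to the left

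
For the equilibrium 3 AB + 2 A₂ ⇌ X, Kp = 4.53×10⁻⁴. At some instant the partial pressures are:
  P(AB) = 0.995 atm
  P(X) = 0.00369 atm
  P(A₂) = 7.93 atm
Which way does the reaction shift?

Qp = P(X) / (P(AB)³·P(A₂)²) = (0.00369) / ((0.995)³·(7.93)²) = 5.96×10⁻⁵
Qp = 5.96×10⁻⁵ < Kp = 4.53×10⁻⁴, so the forward reaction proceeds.

forward (toward products)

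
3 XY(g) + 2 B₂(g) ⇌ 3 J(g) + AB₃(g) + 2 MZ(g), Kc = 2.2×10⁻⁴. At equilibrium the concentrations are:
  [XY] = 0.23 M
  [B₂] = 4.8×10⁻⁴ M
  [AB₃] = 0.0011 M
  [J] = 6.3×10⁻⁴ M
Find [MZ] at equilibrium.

[MZ] = 1.5 M

At equilibrium, Kc = [J]³·[AB₃]·[MZ]² / ([XY]³·[B₂]²) = 2.2×10⁻⁴.
(6.3×10⁻⁴)³·(0.0011)·([MZ])² / ((0.23)³·(4.8×10⁻⁴)²) = 2.2×10⁻⁴
[MZ]² = 2.24 ⇒ [MZ] = 1.5 M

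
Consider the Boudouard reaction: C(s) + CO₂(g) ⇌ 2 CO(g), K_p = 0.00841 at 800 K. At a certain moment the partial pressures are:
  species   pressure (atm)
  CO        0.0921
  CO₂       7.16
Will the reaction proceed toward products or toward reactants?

(C is a pure solid — omitted from Q_p.)
Q_p = P(CO)² / P(CO₂) = (0.0921)² / (7.16) = 0.00118
Q_p = 0.00118 < K_p = 0.00841, so the forward reaction proceeds.

toward products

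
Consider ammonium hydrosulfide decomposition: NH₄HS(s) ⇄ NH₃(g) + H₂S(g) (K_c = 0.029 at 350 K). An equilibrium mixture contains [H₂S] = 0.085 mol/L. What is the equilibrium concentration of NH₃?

[NH₃] = 0.34 mol/L

(NH₄HS is a pure solid — omitted from K_c.)
At equilibrium, K_c = [NH₃]·[H₂S] = 0.029.
([NH₃])·(0.085) = 0.029
[NH₃] = 0.341 = 0.34 mol/L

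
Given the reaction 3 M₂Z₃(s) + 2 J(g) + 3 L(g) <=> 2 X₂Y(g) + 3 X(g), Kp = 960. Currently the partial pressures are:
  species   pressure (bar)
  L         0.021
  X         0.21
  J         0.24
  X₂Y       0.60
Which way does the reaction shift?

(M₂Z₃ is a pure solid — omitted from Qp.)
Qp = P(X₂Y)²·P(X)³ / (P(J)²·P(L)³) = (0.60)²·(0.21)³ / ((0.24)²·(0.021)³) = 6300
Qp = 6300 > Kp = 960, so the reverse reaction proceeds.

reverse (toward reactants)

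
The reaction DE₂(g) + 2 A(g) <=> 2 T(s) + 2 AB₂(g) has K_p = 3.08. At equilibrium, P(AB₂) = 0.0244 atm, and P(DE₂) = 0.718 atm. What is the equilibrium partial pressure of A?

P(A) = 0.0164 atm

(T is a pure solid — omitted from K_p.)
At equilibrium, K_p = P(AB₂)² / (P(DE₂)·P(A)²) = 3.08.
(0.0244)² / ((0.718)·(P(A))²) = 3.08
P(A)² = 2.69e-4 ⇒ P(A) = 0.0164 atm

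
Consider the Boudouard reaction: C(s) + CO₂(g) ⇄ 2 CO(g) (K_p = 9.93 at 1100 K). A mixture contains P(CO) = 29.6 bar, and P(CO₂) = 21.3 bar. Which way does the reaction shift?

reverse (toward reactants)

(C is a pure solid — omitted from Q_p.)
Q_p = P(CO)² / P(CO₂) = (29.6)² / (21.3) = 41.1
Q_p = 41.1 > K_p = 9.93, so the reverse reaction proceeds.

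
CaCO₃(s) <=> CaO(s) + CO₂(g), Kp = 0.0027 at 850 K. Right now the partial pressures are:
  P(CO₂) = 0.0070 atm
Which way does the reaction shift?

in the reverse direction

(CaCO₃, CaO are pure solids — omitted from Qp.)
Qp = P(CO₂) = 0.0070
Qp = 0.0070 > Kp = 0.0027, so the reverse reaction proceeds.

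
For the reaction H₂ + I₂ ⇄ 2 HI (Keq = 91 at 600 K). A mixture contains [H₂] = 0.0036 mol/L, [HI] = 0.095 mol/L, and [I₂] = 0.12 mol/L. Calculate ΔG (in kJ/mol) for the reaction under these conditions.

ΔG = -7.34 kJ/mol

Q = [HI]² / ([H₂]·[I₂]) = (0.095)² / ((0.0036)·(0.12)) = 20.9
ΔG = RT ln(Q/Keq) = (8.314 J mol⁻¹ K⁻¹)(600 K) × ln(20.9/91)
   = (4.988 kJ/mol)(-1.471) = -7.34 kJ/mol
ΔG < 0, so the forward reaction is spontaneous (proceeds forward).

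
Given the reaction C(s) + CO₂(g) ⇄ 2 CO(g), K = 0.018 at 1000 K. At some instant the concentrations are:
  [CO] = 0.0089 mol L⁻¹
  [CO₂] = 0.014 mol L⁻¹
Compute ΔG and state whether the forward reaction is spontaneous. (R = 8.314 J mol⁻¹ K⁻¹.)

(C is a pure solid — omitted from Q.)
Q = [CO]² / [CO₂] = (0.0089)² / (0.014) = 0.00566
ΔG = RT ln(Q/K) = (8.314 J mol⁻¹ K⁻¹)(1000 K) × ln(0.00566/0.018)
   = (8.314 kJ/mol)(-1.157) = -9.62 kJ/mol
ΔG < 0, so the forward reaction is spontaneous (proceeds forward).

ΔG = -9.62 kJ/mol; the forward reaction is spontaneous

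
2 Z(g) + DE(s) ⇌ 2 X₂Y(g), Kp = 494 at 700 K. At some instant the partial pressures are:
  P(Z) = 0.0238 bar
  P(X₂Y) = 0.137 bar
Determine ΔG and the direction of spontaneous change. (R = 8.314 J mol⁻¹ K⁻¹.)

ΔG = -15.7 kJ/mol; the forward reaction is spontaneous

(DE is a pure solid — omitted from Qp.)
Qp = P(X₂Y)² / P(Z)² = (0.137)² / (0.0238)² = 33.1
ΔG = RT ln(Qp/Kp) = (8.314 J mol⁻¹ K⁻¹)(700 K) × ln(33.1/494)
   = (5.820 kJ/mol)(-2.703) = -15.7 kJ/mol
ΔG < 0, so the forward reaction is spontaneous (proceeds forward).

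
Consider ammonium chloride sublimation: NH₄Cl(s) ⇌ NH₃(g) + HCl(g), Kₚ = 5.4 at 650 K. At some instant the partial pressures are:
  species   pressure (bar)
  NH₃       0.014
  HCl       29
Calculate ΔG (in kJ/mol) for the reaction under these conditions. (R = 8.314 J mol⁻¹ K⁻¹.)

ΔG = -14.0 kJ/mol

(NH₄Cl is a pure solid — omitted from Qₚ.)
Qₚ = P(NH₃)·P(HCl) = (0.014)·(29) = 0.406
ΔG = RT ln(Qₚ/Kₚ) = (8.314 J mol⁻¹ K⁻¹)(650 K) × ln(0.406/5.4)
   = (5.404 kJ/mol)(-2.588) = -14.0 kJ/mol
ΔG < 0, so the forward reaction is spontaneous (proceeds forward).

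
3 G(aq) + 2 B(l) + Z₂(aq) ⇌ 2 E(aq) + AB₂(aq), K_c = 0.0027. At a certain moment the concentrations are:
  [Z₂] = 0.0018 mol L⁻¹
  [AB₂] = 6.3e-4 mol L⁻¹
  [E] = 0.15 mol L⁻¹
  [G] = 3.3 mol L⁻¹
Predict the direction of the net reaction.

(B is a pure liquid — omitted from Q_c.)
Q_c = [E]²·[AB₂] / ([G]³·[Z₂]) = (0.15)²·(6.3e-4) / ((3.3)³·(0.0018)) = 2.2e-4
Q_c = 2.2e-4 < K_c = 0.0027, so the forward reaction proceeds.

forward (toward products)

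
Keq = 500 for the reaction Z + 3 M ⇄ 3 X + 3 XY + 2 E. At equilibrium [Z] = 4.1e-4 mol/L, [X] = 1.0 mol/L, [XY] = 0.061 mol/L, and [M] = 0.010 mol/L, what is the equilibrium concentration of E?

At equilibrium, Keq = [X]³·[XY]³·[E]² / ([Z]·[M]³) = 500.
(1.0)³·(0.061)³·([E])² / ((4.1e-4)·(0.010)³) = 500
[E]² = 9.03e-4 ⇒ [E] = 0.030 mol/L

[E] = 0.030 mol/L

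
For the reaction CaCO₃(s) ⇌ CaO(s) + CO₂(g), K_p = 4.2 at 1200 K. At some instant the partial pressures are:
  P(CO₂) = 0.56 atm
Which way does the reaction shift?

toward products

(CaCO₃, CaO are pure solids — omitted from Q_p.)
Q_p = P(CO₂) = 0.56
Q_p = 0.56 < K_p = 4.2, so the forward reaction proceeds.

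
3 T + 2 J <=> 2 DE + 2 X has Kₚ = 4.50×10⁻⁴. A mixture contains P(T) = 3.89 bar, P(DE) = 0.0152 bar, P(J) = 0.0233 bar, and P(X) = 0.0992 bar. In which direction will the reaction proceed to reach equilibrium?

toward products

Qₚ = P(DE)²·P(X)² / (P(T)³·P(J)²) = (0.0152)²·(0.0992)² / ((3.89)³·(0.0233)²) = 7.11×10⁻⁵
Qₚ = 7.11×10⁻⁵ < Kₚ = 4.50×10⁻⁴, so the forward reaction proceeds.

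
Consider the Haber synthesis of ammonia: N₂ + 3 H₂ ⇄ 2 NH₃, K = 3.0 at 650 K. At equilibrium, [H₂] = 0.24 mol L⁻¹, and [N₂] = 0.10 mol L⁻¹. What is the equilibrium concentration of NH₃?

[NH₃] = 0.064 mol L⁻¹

At equilibrium, K = [NH₃]² / ([N₂]·[H₂]³) = 3.0.
([NH₃])² / ((0.10)·(0.24)³) = 3.0
[NH₃]² = 0.00415 ⇒ [NH₃] = 0.064 mol L⁻¹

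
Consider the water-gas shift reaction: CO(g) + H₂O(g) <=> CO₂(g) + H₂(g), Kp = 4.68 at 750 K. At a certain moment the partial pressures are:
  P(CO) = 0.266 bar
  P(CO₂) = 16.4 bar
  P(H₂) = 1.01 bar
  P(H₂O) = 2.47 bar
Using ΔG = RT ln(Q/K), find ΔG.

ΔG = 10.5 kJ/mol

Qp = P(CO₂)·P(H₂) / (P(CO)·P(H₂O)) = (16.4)·(1.01) / ((0.266)·(2.47)) = 25.2
ΔG = RT ln(Qp/Kp) = (8.314 J mol⁻¹ K⁻¹)(750 K) × ln(25.2/4.68)
   = (6.236 kJ/mol)(1.684) = 10.5 kJ/mol
ΔG > 0, so the forward reaction is non-spontaneous (proceeds in reverse).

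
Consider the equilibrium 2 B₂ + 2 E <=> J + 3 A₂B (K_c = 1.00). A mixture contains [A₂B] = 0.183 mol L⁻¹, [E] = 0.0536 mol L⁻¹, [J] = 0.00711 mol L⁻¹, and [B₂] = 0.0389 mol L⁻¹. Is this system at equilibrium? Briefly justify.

no; Q > K, reaction proceeds in reverse

Q_c = [J]·[A₂B]³ / ([B₂]²·[E]²) = (0.00711)·(0.183)³ / ((0.0389)²·(0.0536)²) = 10.0
Q_c = 10.0 > K_c = 1.00: net reverse reaction.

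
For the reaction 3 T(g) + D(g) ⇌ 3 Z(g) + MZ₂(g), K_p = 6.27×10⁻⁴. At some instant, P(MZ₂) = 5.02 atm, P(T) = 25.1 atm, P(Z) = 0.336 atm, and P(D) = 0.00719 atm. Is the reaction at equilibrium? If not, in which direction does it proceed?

Q_p = P(Z)³·P(MZ₂) / (P(T)³·P(D)) = (0.336)³·(5.02) / ((25.1)³·(0.00719)) = 0.00167
Q_p = 0.00167 > K_p = 6.27×10⁻⁴, so the reverse reaction proceeds.

to the left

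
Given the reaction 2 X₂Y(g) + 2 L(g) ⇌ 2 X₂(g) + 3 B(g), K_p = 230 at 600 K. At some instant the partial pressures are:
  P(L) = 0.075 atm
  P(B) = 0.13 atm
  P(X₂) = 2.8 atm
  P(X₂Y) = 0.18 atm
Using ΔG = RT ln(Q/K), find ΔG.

ΔG = -4.44 kJ/mol

Q_p = P(X₂)²·P(B)³ / (P(X₂Y)²·P(L)²) = (2.8)²·(0.13)³ / ((0.18)²·(0.075)²) = 94.5
ΔG = RT ln(Q_p/K_p) = (8.314 J mol⁻¹ K⁻¹)(600 K) × ln(94.5/230)
   = (4.988 kJ/mol)(-0.8895) = -4.44 kJ/mol
ΔG < 0, so the forward reaction is spontaneous (proceeds forward).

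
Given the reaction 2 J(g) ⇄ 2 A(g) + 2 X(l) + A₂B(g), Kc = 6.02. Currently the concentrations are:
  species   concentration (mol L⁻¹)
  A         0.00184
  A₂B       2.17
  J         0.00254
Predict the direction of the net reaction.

to the right

(X is a pure liquid — omitted from Qc.)
Qc = [A]²·[A₂B] / [J]² = (0.00184)²·(2.17) / (0.00254)² = 1.14
Qc = 1.14 < Kc = 6.02, so the forward reaction proceeds.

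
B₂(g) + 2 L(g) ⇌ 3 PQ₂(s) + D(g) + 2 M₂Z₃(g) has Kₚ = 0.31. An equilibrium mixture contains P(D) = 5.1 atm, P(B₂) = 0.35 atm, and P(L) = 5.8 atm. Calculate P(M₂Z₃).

(PQ₂ is a pure solid — omitted from Kₚ.)
At equilibrium, Kₚ = P(D)·P(M₂Z₃)² / (P(B₂)·P(L)²) = 0.31.
(5.1)·(P(M₂Z₃))² / ((0.35)·(5.8)²) = 0.31
P(M₂Z₃)² = 0.716 ⇒ P(M₂Z₃) = 0.85 atm

P(M₂Z₃) = 0.85 atm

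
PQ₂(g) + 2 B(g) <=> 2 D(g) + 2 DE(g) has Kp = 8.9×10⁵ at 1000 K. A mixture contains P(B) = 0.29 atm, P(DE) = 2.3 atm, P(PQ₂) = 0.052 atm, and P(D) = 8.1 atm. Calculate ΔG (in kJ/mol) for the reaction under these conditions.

ΔG = -20.1 kJ/mol

Qp = P(D)²·P(DE)² / (P(PQ₂)·P(B)²) = (8.1)²·(2.3)² / ((0.052)·(0.29)²) = 79400
ΔG = RT ln(Qp/Kp) = (8.314 J mol⁻¹ K⁻¹)(1000 K) × ln(79400/8.9×10⁵)
   = (8.314 kJ/mol)(-2.417) = -20.1 kJ/mol
ΔG < 0, so the forward reaction is spontaneous (proceeds forward).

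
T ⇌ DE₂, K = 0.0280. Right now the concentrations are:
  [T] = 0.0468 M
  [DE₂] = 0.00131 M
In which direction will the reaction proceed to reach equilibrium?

Q = [DE₂] / [T] = (0.00131) / (0.0468) = 0.0280
Q = 0.0280 = K, so the system is already at equilibrium.

at equilibrium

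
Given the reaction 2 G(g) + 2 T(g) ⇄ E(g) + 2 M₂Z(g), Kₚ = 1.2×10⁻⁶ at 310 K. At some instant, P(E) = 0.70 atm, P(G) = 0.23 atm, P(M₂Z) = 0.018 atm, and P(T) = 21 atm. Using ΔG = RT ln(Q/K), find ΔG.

Qₚ = P(E)·P(M₂Z)² / (P(G)²·P(T)²) = (0.70)·(0.018)² / ((0.23)²·(21)²) = 9.72×10⁻⁶
ΔG = RT ln(Qₚ/Kₚ) = (8.314 J mol⁻¹ K⁻¹)(310 K) × ln(9.72×10⁻⁶/1.2×10⁻⁶)
   = (2.577 kJ/mol)(2.092) = 5.39 kJ/mol
ΔG > 0, so the forward reaction is non-spontaneous (proceeds in reverse).

ΔG = 5.39 kJ/mol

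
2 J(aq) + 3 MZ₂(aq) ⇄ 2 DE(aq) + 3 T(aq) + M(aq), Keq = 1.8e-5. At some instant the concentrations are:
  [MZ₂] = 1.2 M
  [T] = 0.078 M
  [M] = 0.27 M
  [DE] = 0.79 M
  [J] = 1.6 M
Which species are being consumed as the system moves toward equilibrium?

Q = [DE]²·[T]³·[M] / ([J]²·[MZ₂]³) = (0.79)²·(0.078)³·(0.27) / ((1.6)²·(1.2)³) = 1.8e-5
Q = 1.8e-5 = Keq; the system is at equilibrium.

none (at equilibrium)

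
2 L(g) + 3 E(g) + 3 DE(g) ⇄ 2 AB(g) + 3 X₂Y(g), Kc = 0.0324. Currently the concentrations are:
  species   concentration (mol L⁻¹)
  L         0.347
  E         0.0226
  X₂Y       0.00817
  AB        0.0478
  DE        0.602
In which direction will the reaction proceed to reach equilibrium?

forward (toward products)

Qc = [AB]²·[X₂Y]³ / ([L]²·[E]³·[DE]³) = (0.0478)²·(0.00817)³ / ((0.347)²·(0.0226)³·(0.602)³) = 0.00411
Qc = 0.00411 < Kc = 0.0324, so the forward reaction proceeds.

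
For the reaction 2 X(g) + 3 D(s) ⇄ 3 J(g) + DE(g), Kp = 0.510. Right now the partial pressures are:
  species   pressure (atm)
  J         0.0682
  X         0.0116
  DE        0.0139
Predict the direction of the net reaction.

in the forward direction

(D is a pure solid — omitted from Qp.)
Qp = P(J)³·P(DE) / P(X)² = (0.0682)³·(0.0139) / (0.0116)² = 0.0328
Qp = 0.0328 < Kp = 0.510, so the forward reaction proceeds.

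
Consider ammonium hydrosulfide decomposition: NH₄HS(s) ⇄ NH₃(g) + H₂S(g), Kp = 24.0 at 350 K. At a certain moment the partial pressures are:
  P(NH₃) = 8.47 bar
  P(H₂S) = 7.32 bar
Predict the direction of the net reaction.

reverse (toward reactants)

(NH₄HS is a pure solid — omitted from Qp.)
Qp = P(NH₃)·P(H₂S) = (8.47)·(7.32) = 62.0
Qp = 62.0 > Kp = 24.0, so the reverse reaction proceeds.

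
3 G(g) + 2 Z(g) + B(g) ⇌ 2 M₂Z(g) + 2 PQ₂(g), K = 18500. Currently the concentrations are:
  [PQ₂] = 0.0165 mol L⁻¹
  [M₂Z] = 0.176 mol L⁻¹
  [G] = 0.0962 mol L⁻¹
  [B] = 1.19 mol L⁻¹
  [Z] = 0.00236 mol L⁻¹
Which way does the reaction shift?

Q = [M₂Z]²·[PQ₂]² / ([G]³·[Z]²·[B]) = (0.176)²·(0.0165)² / ((0.0962)³·(0.00236)²·(1.19)) = 1430
Q = 1430 < K = 18500, so the forward reaction proceeds.

forward (toward products)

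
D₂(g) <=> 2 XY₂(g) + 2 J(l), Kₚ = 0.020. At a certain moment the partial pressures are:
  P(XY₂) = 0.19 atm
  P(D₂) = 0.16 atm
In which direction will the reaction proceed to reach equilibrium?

(J is a pure liquid — omitted from Qₚ.)
Qₚ = P(XY₂)² / P(D₂) = (0.19)² / (0.16) = 0.23
Qₚ = 0.23 > Kₚ = 0.020, so the reverse reaction proceeds.

to the left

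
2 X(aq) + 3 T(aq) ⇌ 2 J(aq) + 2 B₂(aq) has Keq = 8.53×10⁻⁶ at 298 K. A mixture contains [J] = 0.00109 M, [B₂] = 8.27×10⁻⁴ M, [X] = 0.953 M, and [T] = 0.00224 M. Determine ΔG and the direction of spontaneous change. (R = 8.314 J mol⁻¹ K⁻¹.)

Q = [J]²·[B₂]² / ([X]²·[T]³) = (0.00109)²·(8.27×10⁻⁴)² / ((0.953)²·(0.00224)³) = 7.96×10⁻⁵
ΔG = RT ln(Q/Keq) = (8.314 J mol⁻¹ K⁻¹)(298 K) × ln(7.96×10⁻⁵/8.53×10⁻⁶)
   = (2.478 kJ/mol)(2.233) = 5.53 kJ/mol
ΔG > 0, so the forward reaction is non-spontaneous (proceeds in reverse).

ΔG = 5.53 kJ/mol; the forward reaction is non-spontaneous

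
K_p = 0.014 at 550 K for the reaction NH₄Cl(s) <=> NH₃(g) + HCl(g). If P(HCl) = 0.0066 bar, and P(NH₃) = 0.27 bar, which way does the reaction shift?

(NH₄Cl is a pure solid — omitted from Q_p.)
Q_p = P(NH₃)·P(HCl) = (0.27)·(0.0066) = 0.0018
Q_p = 0.0018 < K_p = 0.014, so the forward reaction proceeds.

toward products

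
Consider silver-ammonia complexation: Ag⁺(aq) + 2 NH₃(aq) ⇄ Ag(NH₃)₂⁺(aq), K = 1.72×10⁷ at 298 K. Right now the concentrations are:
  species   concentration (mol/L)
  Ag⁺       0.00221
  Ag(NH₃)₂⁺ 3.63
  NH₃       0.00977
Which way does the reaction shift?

Q = [Ag(NH₃)₂⁺] / ([Ag⁺]·[NH₃]²) = (3.63) / ((0.00221)·(0.00977)²) = 1.72×10⁷
Q = 1.72×10⁷ = K, so the system is already at equilibrium.

at equilibrium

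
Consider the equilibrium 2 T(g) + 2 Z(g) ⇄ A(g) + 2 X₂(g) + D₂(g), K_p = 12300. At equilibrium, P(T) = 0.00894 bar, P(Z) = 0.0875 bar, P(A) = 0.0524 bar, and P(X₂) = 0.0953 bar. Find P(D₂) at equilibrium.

P(D₂) = 15.8 bar

At equilibrium, K_p = P(A)·P(X₂)²·P(D₂) / (P(T)²·P(Z)²) = 12300.
(0.0524)·(0.0953)²·(P(D₂)) / ((0.00894)²·(0.0875)²) = 12300
P(D₂) = 15.8 bar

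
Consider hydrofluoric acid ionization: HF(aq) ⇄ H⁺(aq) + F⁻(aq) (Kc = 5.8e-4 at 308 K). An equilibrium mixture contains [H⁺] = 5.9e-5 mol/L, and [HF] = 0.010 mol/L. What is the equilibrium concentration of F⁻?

At equilibrium, Kc = [H⁺]·[F⁻] / [HF] = 5.8e-4.
(5.9e-5)·([F⁻]) / (0.010) = 5.8e-4
[F⁻] = 0.0983 = 0.098 mol/L

[F⁻] = 0.098 mol/L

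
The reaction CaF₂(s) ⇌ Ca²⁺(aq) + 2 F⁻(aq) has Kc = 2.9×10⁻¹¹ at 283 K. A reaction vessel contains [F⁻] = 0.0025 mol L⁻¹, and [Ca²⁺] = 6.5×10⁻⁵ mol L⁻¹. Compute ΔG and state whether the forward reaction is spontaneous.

ΔG = 6.21 kJ/mol; the forward reaction is non-spontaneous

(CaF₂ is a pure solid — omitted from Qc.)
Qc = [Ca²⁺]·[F⁻]² = (6.5×10⁻⁵)·(0.0025)² = 4.06×10⁻¹⁰
ΔG = RT ln(Qc/Kc) = (8.314 J mol⁻¹ K⁻¹)(283 K) × ln(4.06×10⁻¹⁰/2.9×10⁻¹¹)
   = (2.353 kJ/mol)(2.639) = 6.21 kJ/mol
ΔG > 0, so the forward reaction is non-spontaneous (proceeds in reverse).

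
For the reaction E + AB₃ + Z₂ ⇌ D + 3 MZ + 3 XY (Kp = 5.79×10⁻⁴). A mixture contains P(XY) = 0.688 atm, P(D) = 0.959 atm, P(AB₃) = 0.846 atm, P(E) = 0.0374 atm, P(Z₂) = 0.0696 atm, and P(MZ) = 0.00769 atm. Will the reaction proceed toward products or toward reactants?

in the forward direction

Qp = P(D)·P(MZ)³·P(XY)³ / (P(E)·P(AB₃)·P(Z₂)) = (0.959)·(0.00769)³·(0.688)³ / ((0.0374)·(0.846)·(0.0696)) = 6.45×10⁻⁵
Qp = 6.45×10⁻⁵ < Kp = 5.79×10⁻⁴, so the forward reaction proceeds.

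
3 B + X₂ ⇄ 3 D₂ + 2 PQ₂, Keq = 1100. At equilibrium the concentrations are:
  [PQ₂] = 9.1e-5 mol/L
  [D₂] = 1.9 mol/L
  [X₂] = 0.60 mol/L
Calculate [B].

[B] = 4.4e-4 mol/L

At equilibrium, Keq = [D₂]³·[PQ₂]² / ([B]³·[X₂]) = 1100.
(1.9)³·(9.1e-5)² / (([B])³·(0.60)) = 1100
[B]³ = 8.61e-11 ⇒ [B] = 4.4e-4 mol/L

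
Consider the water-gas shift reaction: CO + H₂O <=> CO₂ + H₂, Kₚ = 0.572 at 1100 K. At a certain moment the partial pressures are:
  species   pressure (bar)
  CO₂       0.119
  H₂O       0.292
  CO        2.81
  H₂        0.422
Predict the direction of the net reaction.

Qₚ = P(CO₂)·P(H₂) / (P(CO)·P(H₂O)) = (0.119)·(0.422) / ((2.81)·(0.292)) = 0.0612
Qₚ = 0.0612 < Kₚ = 0.572, so the forward reaction proceeds.

forward (toward products)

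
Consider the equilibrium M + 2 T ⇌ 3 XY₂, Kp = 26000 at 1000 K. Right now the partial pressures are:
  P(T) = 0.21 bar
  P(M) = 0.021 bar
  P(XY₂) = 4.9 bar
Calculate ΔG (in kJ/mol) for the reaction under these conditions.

ΔG = 13.2 kJ/mol

Qp = P(XY₂)³ / (P(M)·P(T)²) = (4.9)³ / ((0.021)·(0.21)²) = 1.27e5
ΔG = RT ln(Qp/Kp) = (8.314 J mol⁻¹ K⁻¹)(1000 K) × ln(1.27e5/26000)
   = (8.314 kJ/mol)(1.586) = 13.2 kJ/mol
ΔG > 0, so the forward reaction is non-spontaneous (proceeds in reverse).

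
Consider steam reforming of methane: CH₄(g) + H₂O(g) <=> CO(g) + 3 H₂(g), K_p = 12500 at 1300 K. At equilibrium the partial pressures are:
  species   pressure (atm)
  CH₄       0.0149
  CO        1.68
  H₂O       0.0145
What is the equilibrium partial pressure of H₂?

At equilibrium, K_p = P(CO)·P(H₂)³ / (P(CH₄)·P(H₂O)) = 12500.
(1.68)·(P(H₂))³ / ((0.0149)·(0.0145)) = 12500
P(H₂)³ = 1.61 ⇒ P(H₂) = 1.17 atm

P(H₂) = 1.17 atm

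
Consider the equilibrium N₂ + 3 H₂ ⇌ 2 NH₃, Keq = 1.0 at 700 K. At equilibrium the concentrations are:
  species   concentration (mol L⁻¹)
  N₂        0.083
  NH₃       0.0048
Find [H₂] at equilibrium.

[H₂] = 0.065 mol L⁻¹

At equilibrium, Keq = [NH₃]² / ([N₂]·[H₂]³) = 1.0.
(0.0048)² / ((0.083)·([H₂])³) = 1.0
[H₂]³ = 2.78×10⁻⁴ ⇒ [H₂] = 0.065 mol L⁻¹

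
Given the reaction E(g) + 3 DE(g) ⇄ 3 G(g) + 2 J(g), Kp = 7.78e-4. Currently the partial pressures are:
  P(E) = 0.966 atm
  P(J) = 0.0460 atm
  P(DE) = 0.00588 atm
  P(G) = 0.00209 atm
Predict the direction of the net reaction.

Qp = P(G)³·P(J)² / (P(E)·P(DE)³) = (0.00209)³·(0.0460)² / ((0.966)·(0.00588)³) = 9.84e-5
Qp = 9.84e-5 < Kp = 7.78e-4, so the forward reaction proceeds.

to the right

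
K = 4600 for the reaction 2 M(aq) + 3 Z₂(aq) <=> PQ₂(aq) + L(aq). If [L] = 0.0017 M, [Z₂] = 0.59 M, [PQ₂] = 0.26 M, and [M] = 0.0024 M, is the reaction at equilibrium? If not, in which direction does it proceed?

Q = [PQ₂]·[L] / ([M]²·[Z₂]³) = (0.26)·(0.0017) / ((0.0024)²·(0.59)³) = 370
Q = 370 < K = 4600, so the forward reaction proceeds.

in the forward direction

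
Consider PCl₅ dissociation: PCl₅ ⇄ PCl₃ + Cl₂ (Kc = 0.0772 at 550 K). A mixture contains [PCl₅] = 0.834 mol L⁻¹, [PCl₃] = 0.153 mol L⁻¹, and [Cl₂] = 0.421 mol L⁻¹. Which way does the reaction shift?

neither direction; the system is at equilibrium

Qc = [PCl₃]·[Cl₂] / [PCl₅] = (0.153)·(0.421) / (0.834) = 0.0772
Qc = 0.0772 = Kc, so the system is already at equilibrium.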